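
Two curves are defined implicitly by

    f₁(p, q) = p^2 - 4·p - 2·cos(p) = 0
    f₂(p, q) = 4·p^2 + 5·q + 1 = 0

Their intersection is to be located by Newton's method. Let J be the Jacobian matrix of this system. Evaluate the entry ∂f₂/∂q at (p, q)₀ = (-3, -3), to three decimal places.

5.000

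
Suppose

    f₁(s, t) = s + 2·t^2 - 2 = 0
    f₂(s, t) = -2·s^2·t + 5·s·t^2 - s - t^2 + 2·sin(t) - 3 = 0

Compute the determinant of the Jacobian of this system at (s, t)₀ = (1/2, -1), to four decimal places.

J = [[1, 4·t], [-4·s·t + 5·t^2 - 1, -2·s^2 + 10·s·t - 2·t + 2·cos(t)]].
At the point, J = [[1.0000, -4.0000], [6.0000, -2.419395]].
det J = 21.5806.

21.5806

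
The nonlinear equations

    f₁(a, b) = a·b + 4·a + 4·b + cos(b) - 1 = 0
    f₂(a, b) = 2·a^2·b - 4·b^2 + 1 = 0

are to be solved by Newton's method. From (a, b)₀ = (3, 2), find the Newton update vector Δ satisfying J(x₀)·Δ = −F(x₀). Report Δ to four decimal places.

At (3, 2): F = (24.583853, 21.0000).
Jacobian J = [[b + 4, a - sin(b) + 4], [4·a·b, 2·a^2 - 8·b]].
At the point, J = [[6.0000, 6.090703], [24.0000, 2.0000]] (det J = -134.176862).
Solving J·Δ = −F gives Δ = (-0.5868, -3.4582).

(-0.5868, -3.4582)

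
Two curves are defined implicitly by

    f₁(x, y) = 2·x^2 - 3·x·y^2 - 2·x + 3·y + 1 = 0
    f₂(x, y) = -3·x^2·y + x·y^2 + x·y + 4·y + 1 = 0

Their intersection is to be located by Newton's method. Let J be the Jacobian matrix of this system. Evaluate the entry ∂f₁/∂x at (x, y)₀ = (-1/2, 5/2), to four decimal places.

∂f₁/∂x = 4·x - 3·y^2 - 2.
At (-1/2, 5/2) this is -22.7500.

-22.7500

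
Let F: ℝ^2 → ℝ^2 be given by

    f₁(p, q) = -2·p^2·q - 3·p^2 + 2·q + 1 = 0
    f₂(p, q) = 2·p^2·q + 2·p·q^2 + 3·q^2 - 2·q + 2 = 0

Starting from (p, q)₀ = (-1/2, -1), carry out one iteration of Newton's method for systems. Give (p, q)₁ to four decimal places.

At (-1/2, -1): F = (-1.2500, 5.5000).
Jacobian J = [[-4·p·q - 6·p, -2·p^2 + 2], [4·p·q + 2·q^2, 2·p^2 + 4·p·q + 6·q - 2]].
At the point, J = [[1.0000, 1.5000], [4.0000, -5.5000]] (det J = -11.5000).
Solving J·Δ = −F gives Δ = (-0.1196, 0.9130).
Then the next iterate is (p, q)₁ = (-0.6196, -0.0870).

(-0.6196, -0.0870)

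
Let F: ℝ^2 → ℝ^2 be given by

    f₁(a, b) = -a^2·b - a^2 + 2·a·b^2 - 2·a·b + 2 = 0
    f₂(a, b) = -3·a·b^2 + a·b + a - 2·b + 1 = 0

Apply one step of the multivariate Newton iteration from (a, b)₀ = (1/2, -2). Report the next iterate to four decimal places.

At (1/2, -2): F = (8.2500, -1.5000).
Jacobian J = [[-2·a·b - 2·a + 2·b^2 - 2·b, -a^2 + 4·a·b - 2·a], [-3·b^2 + b + 1, -6·a·b + a - 2]].
At the point, J = [[13.0000, -5.2500], [-13.0000, 4.5000]] (det J = -9.7500).
Solving J·Δ = −F gives Δ = (3.0000, 9.0000).
Then the next iterate is (a, b)₁ = (3.5000, 7.0000).

(3.5000, 7.0000)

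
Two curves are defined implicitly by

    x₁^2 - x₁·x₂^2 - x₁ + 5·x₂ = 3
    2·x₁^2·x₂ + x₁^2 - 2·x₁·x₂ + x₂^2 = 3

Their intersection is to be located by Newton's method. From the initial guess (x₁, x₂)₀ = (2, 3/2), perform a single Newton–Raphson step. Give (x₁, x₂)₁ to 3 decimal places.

At (2, 3/2): F = (2.000, 9.250).
Jacobian J = [[2·x₁ - x₂^2 - 1, -2·x₁·x₂ + 5], [4·x₁·x₂ + 2·x₁ - 2·x₂, 2·x₁^2 - 2·x₁ + 2·x₂]].
At the point, J = [[0.750, -1.000], [13.000, 7.000]] (det J = 18.250).
Solving J·Δ = −F gives Δ = (-1.274, 1.045).
Then the next iterate is (x₁, x₂)₁ = (0.726, 2.545).

(0.726, 2.545)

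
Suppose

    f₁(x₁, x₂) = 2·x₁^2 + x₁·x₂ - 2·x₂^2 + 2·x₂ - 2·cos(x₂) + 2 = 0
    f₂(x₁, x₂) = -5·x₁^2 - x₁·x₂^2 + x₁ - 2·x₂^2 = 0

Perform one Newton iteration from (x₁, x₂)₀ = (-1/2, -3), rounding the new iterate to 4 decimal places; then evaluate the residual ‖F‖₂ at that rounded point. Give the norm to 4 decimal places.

At (-1/2, -3): F = (-18.020015, -15.2500).
Jacobian J = [[4·x₁ + x₂, x₁ - 4·x₂ + 2·sin(x₂) + 2], [-10·x₁ - x₂^2 + 1, -2·x₁·x₂ - 4·x₂]].
At the point, J = [[-5.0000, 13.217760], [-3.0000, 9.0000]] (det J = -5.346720).
Solving J·Δ = −F gives Δ = (7.3673, 4.1502).
Then the next iterate is (x₁, x₂)₁ = (6.8673, 1.1502).
Re-evaluating at (6.8673, 1.1502): F = (103.056257, -240.662830), so ‖F‖₂ = 261.7999.

261.7999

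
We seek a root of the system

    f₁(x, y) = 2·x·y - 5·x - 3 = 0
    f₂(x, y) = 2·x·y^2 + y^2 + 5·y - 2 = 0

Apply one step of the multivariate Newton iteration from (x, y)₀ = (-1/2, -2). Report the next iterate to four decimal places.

(-0.6216, 0.5946)

At (-1/2, -2): F = (1.5000, -12.0000).
Jacobian J = [[2·y - 5, 2·x], [2·y^2, 4·x·y + 2·y + 5]].
At the point, J = [[-9.0000, -1.0000], [8.0000, 5.0000]] (det J = -37.0000).
Solving J·Δ = −F gives Δ = (-0.1216, 2.5946).
Then the next iterate is (x, y)₁ = (-0.6216, 0.5946).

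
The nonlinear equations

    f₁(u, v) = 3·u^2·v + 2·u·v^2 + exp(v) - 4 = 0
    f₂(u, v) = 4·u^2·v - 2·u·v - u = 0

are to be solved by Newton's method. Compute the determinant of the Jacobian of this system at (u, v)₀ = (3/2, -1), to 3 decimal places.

-29.703

J = [[6·u·v + 2·v^2, 3·u^2 + 4·u·v + exp(v)], [8·u·v - 2·v - 1, 4·u^2 - 2·u]].
At the point, J = [[-7.000, 1.11788], [-11.000, 6.000]].
det J = -29.703.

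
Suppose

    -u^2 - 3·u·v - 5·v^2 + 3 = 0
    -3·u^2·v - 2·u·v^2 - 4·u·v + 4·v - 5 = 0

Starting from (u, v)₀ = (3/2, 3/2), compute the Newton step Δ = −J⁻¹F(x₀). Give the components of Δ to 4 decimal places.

(-0.5342, -0.6792)

At (3/2, 3/2): F = (-17.2500, -24.8750).
Jacobian J = [[-2·u - 3·v, -3·u - 10·v], [-6·u·v - 2·v^2 - 4·v, -3·u^2 - 4·u·v - 4·u + 4]].
At the point, J = [[-7.5000, -19.5000], [-24.0000, -17.7500]] (det J = -334.8750).
Solving J·Δ = −F gives Δ = (-0.5342, -0.6792).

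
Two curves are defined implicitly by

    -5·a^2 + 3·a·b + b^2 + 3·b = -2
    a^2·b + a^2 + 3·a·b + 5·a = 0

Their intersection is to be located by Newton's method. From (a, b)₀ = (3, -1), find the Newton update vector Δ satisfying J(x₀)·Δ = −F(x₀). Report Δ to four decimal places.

At (3, -1): F = (-54.0000, 6.0000).
Jacobian J = [[-10·a + 3·b, 3·a + 2·b + 3], [2·a·b + 2·a + 3·b + 5, a^2 + 3·a]].
At the point, J = [[-33.0000, 10.0000], [2.0000, 18.0000]] (det J = -614.0000).
Solving J·Δ = −F gives Δ = (-1.6808, -0.1466).

(-1.6808, -0.1466)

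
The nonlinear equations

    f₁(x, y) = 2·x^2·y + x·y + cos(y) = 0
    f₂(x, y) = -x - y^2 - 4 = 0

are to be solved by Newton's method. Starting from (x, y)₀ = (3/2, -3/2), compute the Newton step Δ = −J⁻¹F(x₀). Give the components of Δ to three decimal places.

(1.120, 2.957)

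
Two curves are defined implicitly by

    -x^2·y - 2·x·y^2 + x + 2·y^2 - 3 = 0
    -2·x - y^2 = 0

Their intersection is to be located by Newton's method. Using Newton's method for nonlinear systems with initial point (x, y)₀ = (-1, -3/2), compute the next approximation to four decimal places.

(-0.6429, -1.1786)

At (-1, -3/2): F = (6.5000, -0.2500).
Jacobian J = [[-2·x·y - 2·y^2 + 1, -x^2 - 4·x·y + 4·y], [-2, -2·y]].
At the point, J = [[-6.5000, -13.0000], [-2.0000, 3.0000]] (det J = -45.5000).
Solving J·Δ = −F gives Δ = (0.3571, 0.3214).
Then the next iterate is (x, y)₁ = (-0.6429, -1.1786).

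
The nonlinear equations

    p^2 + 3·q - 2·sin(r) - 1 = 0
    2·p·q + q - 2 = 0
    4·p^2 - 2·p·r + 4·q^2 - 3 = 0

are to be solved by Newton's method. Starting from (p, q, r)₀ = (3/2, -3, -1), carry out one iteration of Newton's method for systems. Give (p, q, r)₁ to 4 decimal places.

(0.3018, -1.2972, -5.2136)

At (3/2, -3, -1): F = (-6.067058, -14.0000, 45.0000).
Jacobian J = [[2·p, 3, -2·cos(r)], [2·q, 2·p + 1, 0], [8·p - 2·r, 8·q, -2·p]].
At the point, J = [[3.0000, 3.0000, -1.080605], [-6.0000, 4.0000, 0.0000], [14.0000, -24.0000, -3.0000]] (det J = -185.093206).
Solving J·Δ = −F gives Δ = (-1.1982, 1.7028, -4.2136).
Then the next iterate is (p, q, r)₁ = (0.3018, -1.2972, -5.2136).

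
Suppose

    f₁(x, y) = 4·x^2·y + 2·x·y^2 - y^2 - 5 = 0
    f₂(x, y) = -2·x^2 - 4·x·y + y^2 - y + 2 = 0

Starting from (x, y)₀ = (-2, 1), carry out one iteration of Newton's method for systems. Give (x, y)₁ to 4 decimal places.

(-1.7200, 0.6533)

At (-2, 1): F = (6.0000, 2.0000).
Jacobian J = [[8·x·y + 2·y^2, 4·x^2 + 4·x·y - 2·y], [-4·x - 4·y, -4·x + 2·y - 1]].
At the point, J = [[-14.0000, 6.0000], [4.0000, 9.0000]] (det J = -150.0000).
Solving J·Δ = −F gives Δ = (0.2800, -0.3467).
Then the next iterate is (x, y)₁ = (-1.7200, 0.6533).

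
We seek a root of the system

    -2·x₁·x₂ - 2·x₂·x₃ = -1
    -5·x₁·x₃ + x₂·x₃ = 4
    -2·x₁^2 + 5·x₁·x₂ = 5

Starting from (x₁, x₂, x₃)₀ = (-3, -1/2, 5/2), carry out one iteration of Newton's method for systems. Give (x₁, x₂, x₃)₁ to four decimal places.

(-1.9191, -0.8487, 1.2678)

At (-3, -1/2, 5/2): F = (0.5000, 32.2500, -15.5000).
Jacobian J = [[-2·x₂, -2·x₁ - 2·x₃, -2·x₂], [-5·x₃, x₃, -5·x₁ + x₂], [-4·x₁ + 5·x₂, 5·x₁, 0]].
At the point, J = [[1.0000, 1.0000, 1.0000], [-12.5000, 2.5000, 14.5000], [9.5000, -15.0000, 0.0000]] (det J = 519.0000).
Solving J·Δ = −F gives Δ = (1.0809, -0.3487, -1.2322).
Then the next iterate is (x₁, x₂, x₃)₁ = (-1.9191, -0.8487, 1.2678).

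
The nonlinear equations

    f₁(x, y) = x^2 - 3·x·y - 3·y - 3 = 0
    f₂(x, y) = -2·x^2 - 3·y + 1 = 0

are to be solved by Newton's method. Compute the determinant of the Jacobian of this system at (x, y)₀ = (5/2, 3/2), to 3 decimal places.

J = [[2·x - 3·y, -3·x - 3], [-4·x, -3]].
At the point, J = [[0.500, -10.500], [-10.000, -3.000]].
det J = -106.500.

-106.500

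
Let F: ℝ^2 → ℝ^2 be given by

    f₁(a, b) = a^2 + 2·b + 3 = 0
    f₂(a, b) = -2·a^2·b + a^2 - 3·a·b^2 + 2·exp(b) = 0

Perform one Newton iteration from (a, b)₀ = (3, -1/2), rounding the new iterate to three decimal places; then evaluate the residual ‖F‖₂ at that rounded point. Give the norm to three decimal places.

3.957

At (3, -1/2): F = (11.000, 16.96306).
Jacobian J = [[2·a, 2], [-4·a·b + 2·a - 3·b^2, -2·a^2 - 6·a·b + 2·exp(b)]].
At the point, J = [[6.000, 2.000], [11.250, -7.78694]] (det J = -69.22163).
Solving J·Δ = −F gives Δ = (-1.728, -0.317).
Then the next iterate is (a, b)₁ = (1.272, -0.817).
Re-evaluating at (1.272, -0.817): F = (2.98398, 2.59814), so ‖F‖₂ = 3.957.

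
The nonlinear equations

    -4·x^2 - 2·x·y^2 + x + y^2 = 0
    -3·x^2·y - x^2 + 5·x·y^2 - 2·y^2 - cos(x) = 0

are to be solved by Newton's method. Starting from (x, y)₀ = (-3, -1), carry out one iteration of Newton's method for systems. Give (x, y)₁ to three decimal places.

(0.214, 1.995)

At (-3, -1): F = (-32.000, 1.98999).
Jacobian J = [[-8·x - 2·y^2 + 1, -4·x·y + 2·y], [-6·x·y - 2·x + 5·y^2 + sin(x), -3·x^2 + 10·x·y - 4·y]].
At the point, J = [[23.000, -14.000], [-7.14112, 7.000]] (det J = 61.02432).
Solving J·Δ = −F gives Δ = (3.214, 2.995).
Then the next iterate is (x, y)₁ = (0.214, 1.995).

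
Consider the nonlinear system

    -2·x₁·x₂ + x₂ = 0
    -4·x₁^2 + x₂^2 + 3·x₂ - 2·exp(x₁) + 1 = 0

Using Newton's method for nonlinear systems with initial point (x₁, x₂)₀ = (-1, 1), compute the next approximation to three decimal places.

(-0.553, 0.298)

At (-1, 1): F = (3.000, 0.26424).
Jacobian J = [[-2·x₂, -2·x₁ + 1], [-8·x₁ - 2·exp(x₁), 2·x₂ + 3]].
At the point, J = [[-2.000, 3.000], [7.26424, 5.000]] (det J = -31.79272).
Solving J·Δ = −F gives Δ = (0.447, -0.702).
Then the next iterate is (x₁, x₂)₁ = (-0.553, 0.298).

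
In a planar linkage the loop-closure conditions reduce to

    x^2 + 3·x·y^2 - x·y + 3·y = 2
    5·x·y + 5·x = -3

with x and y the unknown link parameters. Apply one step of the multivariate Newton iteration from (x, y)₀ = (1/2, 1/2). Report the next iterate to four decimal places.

At (1/2, 1/2): F = (-0.1250, 6.7500).
Jacobian J = [[2·x + 3·y^2 - y, 6·x·y - x + 3], [5·y + 5, 5·x]].
At the point, J = [[1.2500, 4.0000], [7.5000, 2.5000]] (det J = -26.8750).
Solving J·Δ = −F gives Δ = (-1.0163, 0.3488).
Then the next iterate is (x, y)₁ = (-0.5163, 0.8488).

(-0.5163, 0.8488)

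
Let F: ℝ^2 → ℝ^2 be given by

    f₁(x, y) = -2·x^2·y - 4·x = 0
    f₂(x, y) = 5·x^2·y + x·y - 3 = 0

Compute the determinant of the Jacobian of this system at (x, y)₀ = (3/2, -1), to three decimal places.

J = [[-4·x·y - 4, -2·x^2], [10·x·y + y, 5·x^2 + x]].
At the point, J = [[2.000, -4.500], [-16.000, 12.750]].
det J = -46.500.

-46.500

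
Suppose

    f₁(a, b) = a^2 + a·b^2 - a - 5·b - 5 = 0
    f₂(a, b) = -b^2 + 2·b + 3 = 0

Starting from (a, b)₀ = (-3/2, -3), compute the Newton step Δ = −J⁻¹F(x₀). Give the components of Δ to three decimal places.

(-1.250, 1.500)

At (-3/2, -3): F = (0.250, -12.000).
Jacobian J = [[2·a + b^2 - 1, 2·a·b - 5], [0, -2·b + 2]].
At the point, J = [[5.000, 4.000], [0.000, 8.000]] (det J = 40.000).
Solving J·Δ = −F gives Δ = (-1.250, 1.500).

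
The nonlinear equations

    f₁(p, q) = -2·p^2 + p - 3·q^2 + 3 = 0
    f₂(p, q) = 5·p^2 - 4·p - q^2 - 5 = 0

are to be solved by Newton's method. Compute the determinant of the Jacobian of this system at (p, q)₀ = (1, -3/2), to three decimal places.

-63.000

J = [[-4·p + 1, -6·q], [10·p - 4, -2·q]].
At the point, J = [[-3.000, 9.000], [6.000, 3.000]].
det J = -63.000.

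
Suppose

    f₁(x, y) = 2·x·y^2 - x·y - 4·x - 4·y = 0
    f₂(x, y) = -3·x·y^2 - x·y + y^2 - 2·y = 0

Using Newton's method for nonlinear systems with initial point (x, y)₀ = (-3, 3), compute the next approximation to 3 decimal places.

At (-3, 3): F = (-45.000, 93.000).
Jacobian J = [[2·y^2 - y - 4, 4·x·y - x - 4], [-3·y^2 - y, -6·x·y - x + 2·y - 2]].
At the point, J = [[11.000, -37.000], [-30.000, 61.000]] (det J = -439.000).
Solving J·Δ = −F gives Δ = (1.585, -0.745).
Then the next iterate is (x, y)₁ = (-1.415, 2.255).

(-1.415, 2.255)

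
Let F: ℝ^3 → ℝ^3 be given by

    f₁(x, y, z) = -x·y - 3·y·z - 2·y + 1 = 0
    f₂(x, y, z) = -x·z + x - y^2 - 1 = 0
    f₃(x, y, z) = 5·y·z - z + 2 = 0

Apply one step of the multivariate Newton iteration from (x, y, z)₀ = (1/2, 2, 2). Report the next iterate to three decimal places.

(0.275, 0.791, 1.121)

At (1/2, 2, 2): F = (-16.000, -5.500, 20.000).
Jacobian J = [[-y, -x - 3·z - 2, -3·y], [-z + 1, -2·y, -x], [0, 5·z, 5·y - 1]].
At the point, J = [[-2.000, -8.500, -6.000], [-1.000, -4.000, -0.500], [0.000, 10.000, 9.000]] (det J = 45.500).
Solving J·Δ = −F gives Δ = (-0.225, -1.209, -0.879).
Then the next iterate is (x, y, z)₁ = (0.275, 0.791, 1.121).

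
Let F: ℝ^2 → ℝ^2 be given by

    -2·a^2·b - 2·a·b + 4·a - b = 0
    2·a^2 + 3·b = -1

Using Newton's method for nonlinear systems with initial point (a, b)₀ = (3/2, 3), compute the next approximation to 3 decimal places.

(8.694, -16.222)

At (3/2, 3): F = (-19.500, 14.500).
Jacobian J = [[-4·a·b - 2·b + 4, -2·a^2 - 2·a - 1], [4·a, 3]].
At the point, J = [[-20.000, -8.500], [6.000, 3.000]] (det J = -9.000).
Solving J·Δ = −F gives Δ = (7.194, -19.222).
Then the next iterate is (a, b)₁ = (8.694, -16.222).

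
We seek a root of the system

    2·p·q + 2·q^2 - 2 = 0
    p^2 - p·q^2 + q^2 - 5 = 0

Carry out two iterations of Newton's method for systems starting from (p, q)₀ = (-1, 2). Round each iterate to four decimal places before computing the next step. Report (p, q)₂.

(-0.8573, 1.5181)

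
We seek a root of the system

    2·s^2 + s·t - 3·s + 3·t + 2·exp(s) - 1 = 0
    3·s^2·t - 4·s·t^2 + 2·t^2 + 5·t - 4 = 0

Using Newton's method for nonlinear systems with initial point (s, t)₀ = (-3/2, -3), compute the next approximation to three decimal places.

At (-3/2, -3): F = (3.94626, 32.750).
Jacobian J = [[4·s + t + 2·exp(s) - 3, s + 3], [6·s·t - 4·t^2, 3·s^2 - 8·s·t + 4·t + 5]].
At the point, J = [[-11.55374, 1.500], [-9.000, -36.250]] (det J = 432.32306).
Solving J·Δ = −F gives Δ = (0.445, 0.793).
Then the next iterate is (s, t)₁ = (-1.055, -2.207).

(-1.055, -2.207)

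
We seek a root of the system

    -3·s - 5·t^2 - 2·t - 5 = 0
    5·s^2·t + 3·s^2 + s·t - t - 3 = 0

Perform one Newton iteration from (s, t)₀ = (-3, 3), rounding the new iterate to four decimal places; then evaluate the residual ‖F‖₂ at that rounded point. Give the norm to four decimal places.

43.8728

At (-3, 3): F = (-47.0000, 147.0000).
Jacobian J = [[-3, -10·t - 2], [10·s·t + 6·s + t, 5·s^2 + s - 1]].
At the point, J = [[-3.0000, -32.0000], [-105.0000, 41.0000]] (det J = -3483.0000).
Solving J·Δ = −F gives Δ = (0.7973, -1.5435).
Then the next iterate is (s, t)₁ = (-2.2027, 1.4565).
Re-evaluating at (-2.2027, 1.4565): F = (-11.911861, 42.224799), so ‖F‖₂ = 43.8728.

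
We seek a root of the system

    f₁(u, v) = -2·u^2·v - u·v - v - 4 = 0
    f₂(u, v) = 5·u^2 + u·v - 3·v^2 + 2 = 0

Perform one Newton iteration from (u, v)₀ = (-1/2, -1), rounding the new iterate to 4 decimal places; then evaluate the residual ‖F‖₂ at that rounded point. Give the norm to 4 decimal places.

12.6362

At (-1/2, -1): F = (-3.0000, 0.7500).
Jacobian J = [[-4·u·v - v, -2·u^2 - u - 1], [10·u + v, u - 6·v]].
At the point, J = [[-1.0000, -1.0000], [-6.0000, 5.5000]] (det J = -11.5000).
Solving J·Δ = −F gives Δ = (-1.3696, -1.6304).
Then the next iterate is (u, v)₁ = (-1.8696, -2.6304).
Re-evaluating at (-1.8696, -2.6304): F = (12.101226, 3.637804), so ‖F‖₂ = 12.6362.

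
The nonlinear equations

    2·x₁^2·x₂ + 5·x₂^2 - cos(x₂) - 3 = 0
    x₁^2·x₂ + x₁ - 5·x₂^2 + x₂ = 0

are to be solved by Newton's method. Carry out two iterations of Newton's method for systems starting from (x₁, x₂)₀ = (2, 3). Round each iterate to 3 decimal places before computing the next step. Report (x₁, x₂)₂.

At (2, 3): F = (66.98999, -28.000).
Jacobian J = [[4·x₁·x₂, 2·x₁^2 + 10·x₂ + sin(x₂)], [2·x₁·x₂ + 1, x₁^2 - 10·x₂ + 1]].
At the point, J = [[24.000, 38.14112], [13.000, -25.000]] (det J = -1095.83456).
Solving J·Δ = −F gives Δ = (-0.554, -1.408).
Then the next iterate is (x₁, x₂)₁ = (1.446, 1.592).
Round to (1.446, 1.592) and repeat: F = (16.35100, -6.30558), J = [[9.20813, 21.10161], [5.60406, -12.82908]].
Δ = (-0.325, -0.633), so (x₁, x₂)₂ = (1.121, 0.959).

(1.121, 0.959)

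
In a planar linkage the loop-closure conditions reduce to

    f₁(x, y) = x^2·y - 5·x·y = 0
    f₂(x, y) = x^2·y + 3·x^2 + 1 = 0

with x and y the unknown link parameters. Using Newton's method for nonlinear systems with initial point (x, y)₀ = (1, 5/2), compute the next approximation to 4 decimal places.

(0.5616, 0.8219)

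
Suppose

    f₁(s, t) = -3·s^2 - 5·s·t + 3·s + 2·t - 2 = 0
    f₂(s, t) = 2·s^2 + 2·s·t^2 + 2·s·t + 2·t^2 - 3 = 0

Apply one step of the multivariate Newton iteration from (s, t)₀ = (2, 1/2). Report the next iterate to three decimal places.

(0.667, 0.917)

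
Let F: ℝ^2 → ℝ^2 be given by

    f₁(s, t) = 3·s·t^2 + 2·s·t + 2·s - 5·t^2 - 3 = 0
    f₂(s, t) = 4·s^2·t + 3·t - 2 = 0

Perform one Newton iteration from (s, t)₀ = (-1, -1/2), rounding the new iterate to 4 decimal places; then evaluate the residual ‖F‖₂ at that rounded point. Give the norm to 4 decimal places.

17.1493

At (-1, -1/2): F = (-6.0000, -5.5000).
Jacobian J = [[3·t^2 + 2·t + 2, 6·s·t + 2·s - 10·t], [8·s·t, 4·s^2 + 3]].
At the point, J = [[1.7500, 6.0000], [4.0000, 7.0000]] (det J = -11.7500).
Solving J·Δ = −F gives Δ = (-0.7660, 1.2234).
Then the next iterate is (s, t)₁ = (-1.7660, 0.7234).
Re-evaluating at (-1.7660, 0.7234): F = (-14.476070, 9.194632), so ‖F‖₂ = 17.1493.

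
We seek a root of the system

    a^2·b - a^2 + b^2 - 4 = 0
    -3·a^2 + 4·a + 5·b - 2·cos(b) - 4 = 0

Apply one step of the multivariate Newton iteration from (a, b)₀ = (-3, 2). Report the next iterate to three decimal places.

At (-3, 2): F = (9.000, -32.16771).
Jacobian J = [[2·a·b - 2·a, a^2 + 2·b], [-6·a + 4, 2·sin(b) + 5]].
At the point, J = [[-6.000, 13.000], [22.000, 6.81859]] (det J = -326.91157).
Solving J·Δ = −F gives Δ = (1.467, -0.015).
Then the next iterate is (a, b)₁ = (-1.533, 1.985).

(-1.533, 1.985)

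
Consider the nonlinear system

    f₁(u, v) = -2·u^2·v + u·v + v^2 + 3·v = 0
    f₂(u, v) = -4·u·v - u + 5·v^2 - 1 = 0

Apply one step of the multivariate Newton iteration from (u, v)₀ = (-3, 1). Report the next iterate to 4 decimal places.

(-2.6602, 0.2136)

At (-3, 1): F = (-17.0000, 19.0000).
Jacobian J = [[-4·u·v + v, -2·u^2 + u + 2·v + 3], [-4·v - 1, -4·u + 10·v]].
At the point, J = [[13.0000, -16.0000], [-5.0000, 22.0000]] (det J = 206.0000).
Solving J·Δ = −F gives Δ = (0.3398, -0.7864).
Then the next iterate is (u, v)₁ = (-2.6602, 0.2136).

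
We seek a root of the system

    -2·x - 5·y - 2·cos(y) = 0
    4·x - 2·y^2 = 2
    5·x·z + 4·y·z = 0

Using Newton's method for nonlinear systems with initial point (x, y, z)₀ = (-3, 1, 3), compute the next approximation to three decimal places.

At (-3, 1, 3): F = (-0.08060, -16.000, -33.000).
Jacobian J = [[-2, 2·sin(y) - 5, 0], [4, -4·y, 0], [5·z, 4·z, 5·x + 4·y]].
At the point, J = [[-2.000, -3.31706, 0.000], [4.000, -4.000, 0.000], [15.000, 12.000, -11.000]] (det J = -233.95055).
Solving J·Δ = −F gives Δ = (2.480, -1.520, -1.276).
Then the next iterate is (x, y, z)₁ = (-0.520, -0.520, 1.724).

(-0.520, -0.520, 1.724)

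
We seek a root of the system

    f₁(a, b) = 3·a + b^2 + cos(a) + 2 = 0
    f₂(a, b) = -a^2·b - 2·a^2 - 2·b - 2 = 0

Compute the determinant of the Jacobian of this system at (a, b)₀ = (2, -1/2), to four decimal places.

-18.5442

J = [[-sin(a) + 3, 2·b], [-2·a·b - 4·a, -a^2 - 2]].
At the point, J = [[2.090703, -1.0000], [-6.0000, -6.0000]].
det J = -18.5442.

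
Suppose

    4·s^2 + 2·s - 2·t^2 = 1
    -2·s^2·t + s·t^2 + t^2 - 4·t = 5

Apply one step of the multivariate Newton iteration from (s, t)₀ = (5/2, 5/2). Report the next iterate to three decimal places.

At (5/2, 5/2): F = (16.500, -24.375).
Jacobian J = [[8·s + 2, -4·t], [-4·s·t + t^2, -2·s^2 + 2·s·t + 2·t - 4]].
At the point, J = [[22.000, -10.000], [-18.750, 1.000]] (det J = -165.500).
Solving J·Δ = −F gives Δ = (-1.373, -1.371).
Then the next iterate is (s, t)₁ = (1.127, 1.129).

(1.127, 1.129)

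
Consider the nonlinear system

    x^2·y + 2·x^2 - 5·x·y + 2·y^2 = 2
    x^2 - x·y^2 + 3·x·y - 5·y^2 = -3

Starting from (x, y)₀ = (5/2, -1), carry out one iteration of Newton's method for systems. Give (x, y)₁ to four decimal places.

At (5/2, -1): F = (18.7500, -5.7500).
Jacobian J = [[2·x·y + 4·x - 5·y, x^2 - 5·x + 4·y], [2·x - y^2 + 3·y, -2·x·y + 3·x - 10·y]].
At the point, J = [[10.0000, -10.2500], [1.0000, 22.5000]] (det J = 235.2500).
Solving J·Δ = −F gives Δ = (-1.5428, 0.3241).
Then the next iterate is (x, y)₁ = (0.9572, -0.6759).

(0.9572, -0.6759)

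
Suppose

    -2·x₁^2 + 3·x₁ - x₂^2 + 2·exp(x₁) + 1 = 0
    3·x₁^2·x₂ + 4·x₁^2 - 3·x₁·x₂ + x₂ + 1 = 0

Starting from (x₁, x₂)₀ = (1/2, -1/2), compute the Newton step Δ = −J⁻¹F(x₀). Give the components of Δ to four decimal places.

(-0.2096, -4.1468)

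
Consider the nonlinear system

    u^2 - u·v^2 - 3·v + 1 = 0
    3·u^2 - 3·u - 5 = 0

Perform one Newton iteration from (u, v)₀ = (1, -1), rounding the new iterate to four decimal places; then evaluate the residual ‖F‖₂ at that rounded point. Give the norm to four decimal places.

At (1, -1): F = (4.0000, -5.0000).
Jacobian J = [[2·u - v^2, -2·u·v - 3], [6·u - 3, 0]].
At the point, J = [[1.0000, -1.0000], [3.0000, 0.0000]] (det J = 3.0000).
Solving J·Δ = −F gives Δ = (1.6667, 5.6667).
Then the next iterate is (u, v)₁ = (2.6667, 4.6667).
Re-evaluating at (2.6667, 4.6667): F = (-63.964441, 8.333767), so ‖F‖₂ = 64.5050.

64.5050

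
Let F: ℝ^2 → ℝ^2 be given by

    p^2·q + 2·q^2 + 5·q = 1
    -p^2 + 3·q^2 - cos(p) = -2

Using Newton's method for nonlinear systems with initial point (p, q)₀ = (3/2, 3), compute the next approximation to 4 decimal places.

At (3/2, 3): F = (38.7500, 26.679263).
Jacobian J = [[2·p·q, p^2 + 4·q + 5], [-2·p + sin(p), 6·q]].
At the point, J = [[9.0000, 19.2500], [-2.002505, 18.0000]] (det J = 200.548222).
Solving J·Δ = −F gives Δ = (-0.9171, -1.5842).
Then the next iterate is (p, q)₁ = (0.5829, 1.4158).

(0.5829, 1.4158)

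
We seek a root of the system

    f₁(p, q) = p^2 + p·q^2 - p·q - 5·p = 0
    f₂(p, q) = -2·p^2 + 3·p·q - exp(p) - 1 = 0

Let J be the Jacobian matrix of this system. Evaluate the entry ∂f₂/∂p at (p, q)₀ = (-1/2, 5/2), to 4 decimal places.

8.8935

∂f₂/∂p = -4·p + 3·q - exp(p).
At (-1/2, 5/2) this is 8.8935.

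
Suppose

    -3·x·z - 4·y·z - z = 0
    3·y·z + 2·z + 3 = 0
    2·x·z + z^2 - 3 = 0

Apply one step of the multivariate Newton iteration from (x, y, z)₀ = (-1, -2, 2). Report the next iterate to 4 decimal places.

(0.3261, -1.9348, 0.8478)

At (-1, -2, 2): F = (20.0000, -5.0000, -3.0000).
Jacobian J = [[-3·z, -4·z, -3·x - 4·y - 1], [0, 3·z, 3·y + 2], [2·z, 0, 2·x + 2·z]].
At the point, J = [[-6.0000, -8.0000, 10.0000], [0.0000, 6.0000, -4.0000], [4.0000, 0.0000, 2.0000]] (det J = -184.0000).
Solving J·Δ = −F gives Δ = (1.3261, 0.0652, -1.1522).
Then the next iterate is (x, y, z)₁ = (0.3261, -1.9348, 0.8478).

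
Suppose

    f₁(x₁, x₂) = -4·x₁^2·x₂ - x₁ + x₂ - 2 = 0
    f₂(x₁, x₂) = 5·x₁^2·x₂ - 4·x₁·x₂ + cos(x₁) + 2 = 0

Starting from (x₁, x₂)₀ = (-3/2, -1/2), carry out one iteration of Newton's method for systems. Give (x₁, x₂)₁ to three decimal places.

(-1.284, -0.251)

At (-3/2, -1/2): F = (3.500, -6.55426).
Jacobian J = [[-8·x₁·x₂ - 1, -4·x₁^2 + 1], [10·x₁·x₂ - 4·x₂ - sin(x₁), 5·x₁^2 - 4·x₁]].
At the point, J = [[-7.000, -8.000], [10.49749, 17.250]] (det J = -36.77004).
Solving J·Δ = −F gives Δ = (0.216, 0.249).
Then the next iterate is (x₁, x₂)₁ = (-1.284, -0.251).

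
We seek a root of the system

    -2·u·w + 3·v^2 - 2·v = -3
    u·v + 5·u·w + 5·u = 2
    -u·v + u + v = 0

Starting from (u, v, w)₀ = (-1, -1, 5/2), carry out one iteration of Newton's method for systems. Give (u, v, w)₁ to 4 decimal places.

(-0.3000, -0.2000, 0.9500)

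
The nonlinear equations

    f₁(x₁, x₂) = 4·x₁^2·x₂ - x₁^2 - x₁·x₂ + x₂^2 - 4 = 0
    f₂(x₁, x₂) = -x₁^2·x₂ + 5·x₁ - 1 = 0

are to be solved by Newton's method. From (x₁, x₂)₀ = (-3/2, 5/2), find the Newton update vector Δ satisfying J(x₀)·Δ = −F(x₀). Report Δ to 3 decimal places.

(1.255, 0.695)

At (-3/2, 5/2): F = (26.250, -14.125).
Jacobian J = [[8·x₁·x₂ - 2·x₁ - x₂, 4·x₁^2 - x₁ + 2·x₂], [-2·x₁·x₂ + 5, -x₁^2]].
At the point, J = [[-29.500, 15.500], [12.500, -2.250]] (det J = -127.375).
Solving J·Δ = −F gives Δ = (1.255, 0.695).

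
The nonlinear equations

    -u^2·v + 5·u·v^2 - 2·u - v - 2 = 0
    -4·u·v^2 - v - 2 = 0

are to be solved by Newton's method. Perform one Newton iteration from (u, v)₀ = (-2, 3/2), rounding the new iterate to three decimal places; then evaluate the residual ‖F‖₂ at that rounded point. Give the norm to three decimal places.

57.003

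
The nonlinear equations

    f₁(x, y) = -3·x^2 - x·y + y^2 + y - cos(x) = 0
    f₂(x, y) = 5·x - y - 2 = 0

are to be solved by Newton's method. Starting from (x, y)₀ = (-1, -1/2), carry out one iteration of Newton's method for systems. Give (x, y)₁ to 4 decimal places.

At (-1, -1/2): F = (-4.290302, -6.5000).
Jacobian J = [[-6·x - y + sin(x), -x + 2·y + 1], [5, -1]].
At the point, J = [[5.658529, 1.0000], [5.0000, -1.0000]] (det J = -10.658529).
Solving J·Δ = −F gives Δ = (1.0124, -1.4382).
Then the next iterate is (x, y)₁ = (0.0124, -1.9382).

(0.0124, -1.9382)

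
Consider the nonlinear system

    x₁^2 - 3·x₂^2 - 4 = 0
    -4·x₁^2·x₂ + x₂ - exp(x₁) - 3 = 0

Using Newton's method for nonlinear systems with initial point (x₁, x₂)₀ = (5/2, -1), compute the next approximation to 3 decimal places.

(2.291, -0.701)

At (5/2, -1): F = (-0.750, 8.81751).
Jacobian J = [[2·x₁, -6·x₂], [-8·x₁·x₂ - exp(x₁), -4·x₁^2 + 1]].
At the point, J = [[5.000, 6.000], [7.81751, -24.000]] (det J = -166.90504).
Solving J·Δ = −F gives Δ = (-0.209, 0.299).
Then the next iterate is (x₁, x₂)₁ = (2.291, -0.701).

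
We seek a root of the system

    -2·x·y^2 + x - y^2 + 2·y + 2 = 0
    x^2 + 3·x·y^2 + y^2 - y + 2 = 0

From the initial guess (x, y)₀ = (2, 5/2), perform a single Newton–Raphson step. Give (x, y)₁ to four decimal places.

(-0.4972, 2.7812)

At (2, 5/2): F = (-22.2500, 47.2500).
Jacobian J = [[-2·y^2 + 1, -4·x·y - 2·y + 2], [2·x + 3·y^2, 6·x·y + 2·y - 1]].
At the point, J = [[-11.5000, -23.0000], [22.7500, 34.0000]] (det J = 132.2500).
Solving J·Δ = −F gives Δ = (-2.4972, 0.2812).
Then the next iterate is (x, y)₁ = (-0.4972, 2.7812).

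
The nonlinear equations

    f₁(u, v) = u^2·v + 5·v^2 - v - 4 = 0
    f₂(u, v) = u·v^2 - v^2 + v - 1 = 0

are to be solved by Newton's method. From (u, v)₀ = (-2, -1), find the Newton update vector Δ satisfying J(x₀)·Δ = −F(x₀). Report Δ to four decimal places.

At (-2, -1): F = (-2.0000, -5.0000).
Jacobian J = [[2·u·v, u^2 + 10·v - 1], [v^2, 2·u·v - 2·v + 1]].
At the point, J = [[4.0000, -7.0000], [1.0000, 7.0000]] (det J = 35.0000).
Solving J·Δ = −F gives Δ = (1.4000, 0.5143).

(1.4000, 0.5143)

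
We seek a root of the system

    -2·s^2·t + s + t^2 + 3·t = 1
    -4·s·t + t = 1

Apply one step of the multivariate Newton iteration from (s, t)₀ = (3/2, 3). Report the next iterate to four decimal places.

At (3/2, 3): F = (5.0000, -16.0000).
Jacobian J = [[-4·s·t + 1, -2·s^2 + 2·t + 3], [-4·t, -4·s + 1]].
At the point, J = [[-17.0000, 4.5000], [-12.0000, -5.0000]] (det J = 139.0000).
Solving J·Δ = −F gives Δ = (-0.3381, -2.3885).
Then the next iterate is (s, t)₁ = (1.1619, 0.6115).

(1.1619, 0.6115)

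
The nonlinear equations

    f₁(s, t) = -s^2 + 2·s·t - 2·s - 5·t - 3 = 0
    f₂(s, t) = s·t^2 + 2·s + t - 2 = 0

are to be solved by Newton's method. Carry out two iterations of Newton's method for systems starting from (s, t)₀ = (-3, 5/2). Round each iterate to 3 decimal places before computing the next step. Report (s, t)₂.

(37.330, -26.181)

At (-3, 5/2): F = (-33.500, -24.250).
Jacobian J = [[-2·s + 2·t - 2, 2·s - 5], [t^2 + 2, 2·s·t + 1]].
At the point, J = [[9.000, -11.000], [8.250, -14.000]] (det J = -35.250).
Solving J·Δ = −F gives Δ = (5.738, 1.649).
Then the next iterate is (s, t)₁ = (2.738, 4.149).
Round to (2.738, 4.149) and repeat: F = (-13.99772, 54.75748), J = [[0.822, 0.476], [19.21420, 23.71992]].
Δ = (34.592, -30.330), so (s, t)₂ = (37.330, -26.181).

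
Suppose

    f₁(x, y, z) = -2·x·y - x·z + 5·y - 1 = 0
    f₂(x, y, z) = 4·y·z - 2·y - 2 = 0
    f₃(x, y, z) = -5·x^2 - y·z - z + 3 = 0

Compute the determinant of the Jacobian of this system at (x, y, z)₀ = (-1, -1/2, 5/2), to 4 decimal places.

J = [[-2·y - z, -2·x + 5, -x], [0, 4·z - 2, 4·y], [-10·x, -z, -y - 1]].
At the point, J = [[-1.5000, 7.0000, 1.0000], [0.0000, 8.0000, -2.0000], [10.0000, -2.5000, -0.5000]].
det J = -206.5000.

-206.5000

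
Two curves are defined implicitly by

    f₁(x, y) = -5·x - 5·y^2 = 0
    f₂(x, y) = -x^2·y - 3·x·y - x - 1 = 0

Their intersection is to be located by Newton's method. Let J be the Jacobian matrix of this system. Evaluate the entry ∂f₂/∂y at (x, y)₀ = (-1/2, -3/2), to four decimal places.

∂f₂/∂y = -x^2 - 3·x.
At (-1/2, -3/2) this is 1.2500.

1.2500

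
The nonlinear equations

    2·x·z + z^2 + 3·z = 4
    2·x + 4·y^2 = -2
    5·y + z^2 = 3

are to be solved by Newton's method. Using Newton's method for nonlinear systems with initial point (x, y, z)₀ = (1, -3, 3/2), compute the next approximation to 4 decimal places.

(-12.5147, -2.4596, 5.8493)

At (1, -3, 3/2): F = (5.7500, 40.0000, -15.7500).
Jacobian J = [[2·z, 0, 2·x + 2·z + 3], [2, 8·y, 0], [0, 5, 2·z]].
At the point, J = [[3.0000, 0.0000, 8.0000], [2.0000, -24.0000, 0.0000], [0.0000, 5.0000, 3.0000]] (det J = -136.0000).
Solving J·Δ = −F gives Δ = (-13.5147, 0.5404, 4.3493).
Then the next iterate is (x, y, z)₁ = (-12.5147, -2.4596, 5.8493).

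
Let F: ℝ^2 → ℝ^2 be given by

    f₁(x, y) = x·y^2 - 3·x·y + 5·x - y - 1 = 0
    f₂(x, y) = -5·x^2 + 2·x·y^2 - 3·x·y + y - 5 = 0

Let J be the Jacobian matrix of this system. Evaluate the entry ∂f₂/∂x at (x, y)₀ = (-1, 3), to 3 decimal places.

∂f₂/∂x = -10·x + 2·y^2 - 3·y.
At (-1, 3) this is 19.000.

19.000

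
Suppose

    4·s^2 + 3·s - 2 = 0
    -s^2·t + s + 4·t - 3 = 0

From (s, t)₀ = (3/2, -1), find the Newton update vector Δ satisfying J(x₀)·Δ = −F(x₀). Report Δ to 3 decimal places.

At (3/2, -1): F = (11.500, -3.250).
Jacobian J = [[8·s + 3, 0], [-2·s·t + 1, -s^2 + 4]].
At the point, J = [[15.000, 0.000], [4.000, 1.750]] (det J = 26.250).
Solving J·Δ = −F gives Δ = (-0.767, 3.610).

(-0.767, 3.610)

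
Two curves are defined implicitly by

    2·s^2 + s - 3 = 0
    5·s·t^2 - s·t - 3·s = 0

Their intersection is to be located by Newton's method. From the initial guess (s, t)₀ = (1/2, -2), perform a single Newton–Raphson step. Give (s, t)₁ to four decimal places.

At (1/2, -2): F = (-2.0000, 9.5000).
Jacobian J = [[4·s + 1, 0], [5·t^2 - t - 3, 10·s·t - s]].
At the point, J = [[3.0000, 0.0000], [19.0000, -10.5000]] (det J = -31.5000).
Solving J·Δ = −F gives Δ = (0.6667, 2.1111).
Then the next iterate is (s, t)₁ = (1.1667, 0.1111).

(1.1667, 0.1111)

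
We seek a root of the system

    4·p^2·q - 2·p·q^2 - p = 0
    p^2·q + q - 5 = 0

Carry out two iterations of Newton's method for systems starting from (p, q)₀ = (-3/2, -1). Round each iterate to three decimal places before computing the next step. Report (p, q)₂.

At (-3/2, -1): F = (-4.500, -8.250).
Jacobian J = [[8·p·q - 2·q^2 - 1, 4·p^2 - 4·p·q], [2·p·q, p^2 + 1]].
At the point, J = [[9.000, 3.000], [3.000, 3.250]] (det J = 20.250).
Solving J·Δ = −F gives Δ = (-0.500, 3.000).
Then the next iterate is (p, q)₁ = (-2.000, 2.000).
Round to (-2.000, 2.000) and repeat: F = (50.000, 5.000), J = [[-41.000, 32.000], [-8.000, 5.000]].
Δ = (-1.765, -3.824), so (p, q)₂ = (-3.765, -1.824).

(-3.765, -1.824)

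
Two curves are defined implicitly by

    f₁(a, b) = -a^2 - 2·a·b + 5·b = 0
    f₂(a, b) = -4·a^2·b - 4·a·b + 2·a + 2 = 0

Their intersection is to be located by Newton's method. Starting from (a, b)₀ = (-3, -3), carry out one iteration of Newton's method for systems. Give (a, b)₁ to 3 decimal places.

At (-3, -3): F = (-42.000, 68.000).
Jacobian J = [[-2·a - 2·b, -2·a + 5], [-8·a·b - 4·b + 2, -4·a^2 - 4·a]].
At the point, J = [[12.000, 11.000], [-58.000, -24.000]] (det J = 350.000).
Solving J·Δ = −F gives Δ = (-0.743, 4.629).
Then the next iterate is (a, b)₁ = (-3.743, 1.629).

(-3.743, 1.629)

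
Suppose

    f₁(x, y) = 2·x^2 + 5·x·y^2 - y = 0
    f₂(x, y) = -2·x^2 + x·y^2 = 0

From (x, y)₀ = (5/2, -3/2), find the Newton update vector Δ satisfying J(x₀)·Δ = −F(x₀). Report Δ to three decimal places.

(-1.268, 0.394)

At (5/2, -3/2): F = (42.125, -6.875).
Jacobian J = [[4·x + 5·y^2, 10·x·y - 1], [-4·x + y^2, 2·x·y]].
At the point, J = [[21.250, -38.500], [-7.750, -7.500]] (det J = -457.750).
Solving J·Δ = −F gives Δ = (-1.268, 0.394).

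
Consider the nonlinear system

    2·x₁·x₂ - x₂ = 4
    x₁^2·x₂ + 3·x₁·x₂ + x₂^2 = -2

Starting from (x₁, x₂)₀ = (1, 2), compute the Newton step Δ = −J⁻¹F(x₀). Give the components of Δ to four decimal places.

(1.3636, -3.4545)

At (1, 2): F = (-2.0000, 14.0000).
Jacobian J = [[2·x₂, 2·x₁ - 1], [2·x₁·x₂ + 3·x₂, x₁^2 + 3·x₁ + 2·x₂]].
At the point, J = [[4.0000, 1.0000], [10.0000, 8.0000]] (det J = 22.0000).
Solving J·Δ = −F gives Δ = (1.3636, -3.4545).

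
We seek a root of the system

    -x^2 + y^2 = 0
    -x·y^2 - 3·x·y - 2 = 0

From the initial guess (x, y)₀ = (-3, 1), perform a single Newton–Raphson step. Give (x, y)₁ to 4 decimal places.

At (-3, 1): F = (-8.0000, 10.0000).
Jacobian J = [[-2·x, 2·y], [-y^2 - 3·y, -2·x·y - 3·x]].
At the point, J = [[6.0000, 2.0000], [-4.0000, 15.0000]] (det J = 98.0000).
Solving J·Δ = −F gives Δ = (1.4286, -0.2857).
Then the next iterate is (x, y)₁ = (-1.5714, 0.7143).

(-1.5714, 0.7143)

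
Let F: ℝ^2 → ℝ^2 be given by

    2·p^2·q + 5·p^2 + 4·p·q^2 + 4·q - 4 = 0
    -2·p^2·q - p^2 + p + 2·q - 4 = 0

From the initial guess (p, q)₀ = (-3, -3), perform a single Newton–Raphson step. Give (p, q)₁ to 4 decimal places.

(-2.5716, -1.7765)

At (-3, -3): F = (-133.0000, 32.0000).
Jacobian J = [[4·p·q + 10·p + 4·q^2, 2·p^2 + 8·p·q + 4], [-4·p·q - 2·p + 1, -2·p^2 + 2]].
At the point, J = [[42.0000, 94.0000], [-29.0000, -16.0000]] (det J = 2054.0000).
Solving J·Δ = −F gives Δ = (0.4284, 1.2235).
Then the next iterate is (p, q)₁ = (-2.5716, -1.7765).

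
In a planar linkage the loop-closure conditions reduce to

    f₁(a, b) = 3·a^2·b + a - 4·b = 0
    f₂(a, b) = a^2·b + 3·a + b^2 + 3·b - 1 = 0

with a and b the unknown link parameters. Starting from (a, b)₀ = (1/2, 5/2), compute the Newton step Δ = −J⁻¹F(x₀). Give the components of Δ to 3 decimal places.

At (1/2, 5/2): F = (-7.625, 14.875).
Jacobian J = [[6·a·b + 1, 3·a^2 - 4], [2·a·b + 3, a^2 + 2·b + 3]].
At the point, J = [[8.500, -3.250], [5.500, 8.250]] (det J = 88.000).
Solving J·Δ = −F gives Δ = (0.165, -1.913).

(0.165, -1.913)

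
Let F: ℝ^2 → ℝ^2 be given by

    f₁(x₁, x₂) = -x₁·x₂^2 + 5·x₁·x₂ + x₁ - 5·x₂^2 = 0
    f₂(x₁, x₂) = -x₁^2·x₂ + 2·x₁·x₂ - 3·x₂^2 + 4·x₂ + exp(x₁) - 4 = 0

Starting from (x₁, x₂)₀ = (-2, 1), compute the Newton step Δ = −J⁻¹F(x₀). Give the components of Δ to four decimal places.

(0.4949, -0.7829)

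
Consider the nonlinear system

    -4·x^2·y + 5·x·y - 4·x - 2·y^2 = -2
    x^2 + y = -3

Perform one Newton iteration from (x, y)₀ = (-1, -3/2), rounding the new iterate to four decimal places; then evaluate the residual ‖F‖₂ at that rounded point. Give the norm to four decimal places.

At (-1, -3/2): F = (15.0000, 2.5000).
Jacobian J = [[-8·x·y + 5·y - 4, -4·x^2 + 5·x - 4·y], [2·x, 1]].
At the point, J = [[-23.5000, -3.0000], [-2.0000, 1.0000]] (det J = -29.5000).
Solving J·Δ = −F gives Δ = (0.7627, -0.9746).
Then the next iterate is (x, y)₁ = (-0.2373, -2.4746).
Re-evaluating at (-0.2373, -2.4746): F = (-5.804586, 0.581711), so ‖F‖₂ = 5.8337.

5.8337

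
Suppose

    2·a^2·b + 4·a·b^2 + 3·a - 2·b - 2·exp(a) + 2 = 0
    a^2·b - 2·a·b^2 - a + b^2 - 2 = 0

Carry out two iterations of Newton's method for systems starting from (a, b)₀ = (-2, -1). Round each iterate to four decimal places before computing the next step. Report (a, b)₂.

(-0.4231, -0.8108)

At (-2, -1): F = (-18.270671, 1.0000).
Jacobian J = [[4·a·b + 4·b^2 - 2·exp(a) + 3, 2·a^2 + 8·a·b - 2], [2·a·b - 2·b^2 - 1, a^2 - 4·a·b + 2·b]].
At the point, J = [[14.729329, 22.0000], [1.0000, -6.0000]] (det J = -110.375977).
Solving J·Δ = −F gives Δ = (0.7939, 0.2990).
Then the next iterate is (a, b)₁ = (-1.2061, -0.7010).
Round to (-1.2061, -0.7010) and repeat: F = (-5.225197, -0.136870), J = [[7.748783, 7.673163], [-0.291850, -3.329227]].
Δ = (0.7830, -0.1098), so (a, b)₂ = (-0.4231, -0.8108).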